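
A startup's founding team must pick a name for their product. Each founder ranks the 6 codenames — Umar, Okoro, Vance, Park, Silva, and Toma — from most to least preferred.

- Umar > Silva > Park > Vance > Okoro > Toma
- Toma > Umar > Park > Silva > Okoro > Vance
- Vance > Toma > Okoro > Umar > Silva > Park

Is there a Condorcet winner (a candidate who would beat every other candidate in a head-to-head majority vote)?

No

Head-to-head results (3 voters total):
Umar vs Okoro: Umar wins 2–1.
Umar vs Vance: Umar wins 2–1.
Umar vs Park: Umar wins 3–0.
Umar vs Silva: Umar wins 3–0.
Umar vs Toma: Toma wins 2–1.
Okoro vs Vance: Vance wins 2–1.
Okoro vs Park: Park wins 2–1.
Okoro vs Silva: Silva wins 2–1.
Okoro vs Toma: Toma wins 2–1.
Vance vs Park: Park wins 2–1.
Vance vs Silva: Silva wins 2–1.
Vance vs Toma: Vance wins 2–1.
Park vs Silva: Silva wins 2–1.
Park vs Toma: Toma wins 2–1.
Silva vs Toma: Toma wins 2–1.
No candidate beats all others: Umar beats Vance beats Toma beats Umar, a majority cycle.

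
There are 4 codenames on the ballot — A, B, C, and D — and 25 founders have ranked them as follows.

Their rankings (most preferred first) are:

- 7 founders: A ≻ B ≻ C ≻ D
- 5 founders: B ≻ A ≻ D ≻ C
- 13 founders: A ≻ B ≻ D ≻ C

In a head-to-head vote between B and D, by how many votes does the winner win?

25

Ballots ranking B above D: 7+5+13 = 25.
Ballots ranking D above B: 0.
B wins 25–0, a margin of 25.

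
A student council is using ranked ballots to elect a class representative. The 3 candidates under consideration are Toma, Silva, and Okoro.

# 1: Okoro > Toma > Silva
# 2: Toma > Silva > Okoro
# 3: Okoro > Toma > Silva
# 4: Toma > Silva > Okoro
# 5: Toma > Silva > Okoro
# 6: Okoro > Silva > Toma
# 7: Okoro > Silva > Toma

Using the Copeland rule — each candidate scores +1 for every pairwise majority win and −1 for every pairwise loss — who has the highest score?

Pairwise results:
  Toma vs Silva: Toma wins 5–2.
  Toma vs Okoro: Okoro wins 4–3.
  Silva vs Okoro: Okoro wins 4–3.
Copeland scores (wins − losses):
  Toma: 1 − 1 = 0
  Silva: 0 − 2 = -2
  Okoro: 2 − 0 = 2
Okoro has the best Copeland score.

Okoro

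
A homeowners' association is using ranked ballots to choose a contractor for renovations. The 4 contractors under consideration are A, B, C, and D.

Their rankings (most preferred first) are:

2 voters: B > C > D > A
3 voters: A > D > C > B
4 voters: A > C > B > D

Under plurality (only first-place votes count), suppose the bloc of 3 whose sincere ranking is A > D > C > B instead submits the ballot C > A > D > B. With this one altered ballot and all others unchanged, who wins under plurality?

First-place totals with the altered ballot: A 4, B 2, C 3, D 0.
The winner is unchanged: still A.

A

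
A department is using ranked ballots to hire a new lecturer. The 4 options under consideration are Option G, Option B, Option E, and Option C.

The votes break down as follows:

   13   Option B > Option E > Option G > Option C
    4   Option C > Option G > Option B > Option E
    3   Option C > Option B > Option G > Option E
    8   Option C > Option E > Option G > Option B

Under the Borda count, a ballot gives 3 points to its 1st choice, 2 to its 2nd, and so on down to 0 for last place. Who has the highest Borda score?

Borda scores:
  Option G: 13·1 + 4·2 + 3·1 + 8·1 = 32
  Option B: 13·3 + 4·1 + 3·2 + 8·0 = 49
  Option E: 13·2 + 4·0 + 3·0 + 8·2 = 42
  Option C: 13·0 + 4·3 + 3·3 + 8·3 = 45
Option B has the highest total.

Option B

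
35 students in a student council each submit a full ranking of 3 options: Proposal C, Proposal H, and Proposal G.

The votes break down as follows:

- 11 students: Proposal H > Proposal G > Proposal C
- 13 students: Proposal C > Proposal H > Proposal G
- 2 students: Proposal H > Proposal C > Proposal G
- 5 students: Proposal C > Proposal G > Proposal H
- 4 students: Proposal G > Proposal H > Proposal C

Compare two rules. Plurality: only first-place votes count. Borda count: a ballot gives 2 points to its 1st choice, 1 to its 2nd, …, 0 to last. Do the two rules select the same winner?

No

Plurality first-place counts: Proposal C 18, Proposal H 13, Proposal G 4 → Proposal C.
Borda totals: Proposal C 38, Proposal H 43, Proposal G 24 → Proposal H.
The two rules disagree: plurality picks Proposal C, Borda picks Proposal H.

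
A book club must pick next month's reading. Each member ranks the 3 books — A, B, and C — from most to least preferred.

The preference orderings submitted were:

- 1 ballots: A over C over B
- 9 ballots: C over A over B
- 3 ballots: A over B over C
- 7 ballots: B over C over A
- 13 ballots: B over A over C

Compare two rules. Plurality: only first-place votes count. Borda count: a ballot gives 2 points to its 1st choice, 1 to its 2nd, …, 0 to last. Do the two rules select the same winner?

Plurality first-place counts: A 4, B 20, C 9 → B.
Borda totals: A 30, B 43, C 26 → B.
The two rules agree on B.

Yes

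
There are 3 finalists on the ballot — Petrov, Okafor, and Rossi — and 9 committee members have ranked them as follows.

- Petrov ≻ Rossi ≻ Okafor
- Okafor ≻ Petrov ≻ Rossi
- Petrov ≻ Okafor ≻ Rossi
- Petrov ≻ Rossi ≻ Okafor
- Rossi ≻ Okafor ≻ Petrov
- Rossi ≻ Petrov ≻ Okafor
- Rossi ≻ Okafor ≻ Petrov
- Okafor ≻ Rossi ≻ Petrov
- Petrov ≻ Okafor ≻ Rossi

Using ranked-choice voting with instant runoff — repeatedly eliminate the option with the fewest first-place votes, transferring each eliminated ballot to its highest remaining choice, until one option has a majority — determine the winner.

Round 1: Petrov 4, Rossi 3, Okafor 2. Okafor has the fewest and is eliminated.
Round 2: Petrov 5, Rossi 4. Petrov has a majority.

Petrov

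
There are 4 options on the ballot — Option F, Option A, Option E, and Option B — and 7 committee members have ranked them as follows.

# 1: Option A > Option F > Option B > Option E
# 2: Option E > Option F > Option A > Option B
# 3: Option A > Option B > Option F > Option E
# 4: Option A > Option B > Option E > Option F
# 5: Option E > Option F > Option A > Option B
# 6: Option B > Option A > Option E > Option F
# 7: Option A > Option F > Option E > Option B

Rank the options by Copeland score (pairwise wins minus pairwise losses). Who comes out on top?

Option A

Pairwise results:
  Option F vs Option A: Option A wins 5–2.
  Option F vs Option E: Option E wins 4–3.
  Option F vs Option B: Option F wins 4–3.
  Option A vs Option E: Option A wins 5–2.
  Option A vs Option B: Option A wins 6–1.
  Option E vs Option B: Option B wins 4–3.
Copeland scores (wins − losses):
  Option F: 1 − 2 = -1
  Option A: 3 − 0 = 3
  Option E: 1 − 2 = -1
  Option B: 1 − 2 = -1
Option A has the best Copeland score.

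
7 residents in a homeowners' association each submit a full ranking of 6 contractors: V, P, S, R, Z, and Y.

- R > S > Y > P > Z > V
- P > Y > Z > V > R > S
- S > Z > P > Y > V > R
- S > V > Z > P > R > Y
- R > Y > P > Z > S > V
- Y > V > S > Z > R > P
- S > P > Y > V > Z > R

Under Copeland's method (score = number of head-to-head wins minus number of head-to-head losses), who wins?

S

Pairwise results:
  V vs P: P wins 5–2.
  V vs S: S wins 5–2.
  V vs R: V wins 5–2.
  V vs Z: Z wins 4–3.
  V vs Y: Y wins 6–1.
  P vs S: S wins 5–2.
  P vs R: P wins 4–3.
  P vs Z: P wins 4–3.
  P vs Y: P wins 4–3.
  S vs R: S wins 4–3.
  S vs Z: S wins 5–2.
  S vs Y: S wins 4–3.
  R vs Z: Z wins 5–2.
  R vs Y: Y wins 4–3.
  Z vs Y: Y wins 5–2.
Copeland scores (wins − losses):
  V: 1 − 4 = -3
  P: 4 − 1 = 3
  S: 5 − 0 = 5
  R: 0 − 5 = -5
  Z: 2 − 3 = -1
  Y: 3 − 2 = 1
S has the best Copeland score.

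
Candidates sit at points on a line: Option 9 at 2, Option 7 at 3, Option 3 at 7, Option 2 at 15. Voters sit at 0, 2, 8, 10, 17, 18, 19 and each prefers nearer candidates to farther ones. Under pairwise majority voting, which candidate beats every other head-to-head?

With single-peaked preferences on a line, the Condorcet winner is the candidate closest to the median voter.
The median voter (position 10) is closest to Option 3 at 7.
Check: Option 3 vs Option 2 — voters closer to Option 3: 4 of 7.

Option 3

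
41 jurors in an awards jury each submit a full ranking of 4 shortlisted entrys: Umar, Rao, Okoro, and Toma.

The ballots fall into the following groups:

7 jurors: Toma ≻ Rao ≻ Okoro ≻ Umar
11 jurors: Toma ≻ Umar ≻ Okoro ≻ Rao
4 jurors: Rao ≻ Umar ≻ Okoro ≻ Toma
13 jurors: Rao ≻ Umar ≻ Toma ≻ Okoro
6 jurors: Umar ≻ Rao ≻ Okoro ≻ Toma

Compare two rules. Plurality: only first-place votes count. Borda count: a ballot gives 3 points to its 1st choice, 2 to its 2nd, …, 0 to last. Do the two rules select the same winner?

No

Plurality first-place counts: Umar 6, Rao 17, Okoro 0, Toma 18 → Toma.
Borda totals: Umar 74, Rao 77, Okoro 28, Toma 67 → Rao.
The two rules disagree: plurality picks Toma, Borda picks Rao.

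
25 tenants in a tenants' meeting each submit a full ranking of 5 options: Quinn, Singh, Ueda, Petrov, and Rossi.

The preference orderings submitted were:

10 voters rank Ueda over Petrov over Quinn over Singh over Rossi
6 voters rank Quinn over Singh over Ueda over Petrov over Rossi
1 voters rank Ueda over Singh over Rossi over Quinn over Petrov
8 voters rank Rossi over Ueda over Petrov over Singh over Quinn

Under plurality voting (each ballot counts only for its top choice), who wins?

Ueda

First-place vote totals:
  Quinn: 6
  Singh: 0
  Ueda: 11
  Petrov: 0
  Rossi: 8
Ueda has the most first-place votes.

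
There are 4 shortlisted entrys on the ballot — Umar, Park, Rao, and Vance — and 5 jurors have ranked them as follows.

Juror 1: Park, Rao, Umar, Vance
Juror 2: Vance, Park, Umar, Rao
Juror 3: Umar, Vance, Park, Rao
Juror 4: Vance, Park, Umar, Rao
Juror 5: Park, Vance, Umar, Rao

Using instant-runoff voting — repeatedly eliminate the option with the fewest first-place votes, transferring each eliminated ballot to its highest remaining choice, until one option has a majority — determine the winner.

Round 1: Park 2, Vance 2, Umar 1, Rao 0. Rao has the fewest and is eliminated.
Round 2: Park 2, Vance 2, Umar 1. Umar has the fewest and is eliminated.
Round 3: Vance 3, Park 2. Vance has a majority.

Vance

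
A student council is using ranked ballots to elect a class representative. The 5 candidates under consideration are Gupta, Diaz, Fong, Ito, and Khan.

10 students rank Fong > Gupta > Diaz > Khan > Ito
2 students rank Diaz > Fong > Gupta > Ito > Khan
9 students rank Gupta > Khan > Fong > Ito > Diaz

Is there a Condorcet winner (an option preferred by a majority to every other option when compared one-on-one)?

Yes

Head-to-head results (21 voters total):
Gupta vs Diaz: Gupta wins 19–2.
Gupta vs Fong: Fong wins 12–9.
Gupta vs Ito: Gupta wins 21–0.
Gupta vs Khan: Gupta wins 21–0.
Diaz vs Fong: Fong wins 19–2.
Diaz vs Ito: Diaz wins 12–9.
Diaz vs Khan: Diaz wins 12–9.
Fong vs Ito: Fong wins 21–0.
Fong vs Khan: Fong wins 12–9.
Ito vs Khan: Khan wins 19–2.
Fong beats each rival — Gupta (12–9), Diaz (19–2), Ito (21–0), Khan (12–9) — so Fong is the Condorcet winner.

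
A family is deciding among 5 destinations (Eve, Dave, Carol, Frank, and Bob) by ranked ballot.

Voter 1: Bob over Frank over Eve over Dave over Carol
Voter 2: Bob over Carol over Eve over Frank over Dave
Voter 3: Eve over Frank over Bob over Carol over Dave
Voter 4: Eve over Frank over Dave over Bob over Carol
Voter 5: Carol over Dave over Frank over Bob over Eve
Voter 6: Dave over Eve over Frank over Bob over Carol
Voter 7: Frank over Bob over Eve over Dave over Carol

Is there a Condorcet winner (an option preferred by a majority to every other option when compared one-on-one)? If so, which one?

Head-to-head results (7 voters total):
Eve vs Dave: Eve wins 5–2.
Eve vs Carol: Eve wins 5–2.
Eve vs Frank: Eve wins 4–3.
Eve vs Bob: Bob wins 4–3.
Dave vs Carol: Dave wins 4–3.
Dave vs Frank: Frank wins 5–2.
Dave vs Bob: Bob wins 4–3.
Carol vs Frank: Frank wins 5–2.
Carol vs Bob: Bob wins 6–1.
Frank vs Bob: Frank wins 5–2.
No candidate beats all others: Eve beats Frank beats Bob beats Eve, a majority cycle.

None — there is no Condorcet winner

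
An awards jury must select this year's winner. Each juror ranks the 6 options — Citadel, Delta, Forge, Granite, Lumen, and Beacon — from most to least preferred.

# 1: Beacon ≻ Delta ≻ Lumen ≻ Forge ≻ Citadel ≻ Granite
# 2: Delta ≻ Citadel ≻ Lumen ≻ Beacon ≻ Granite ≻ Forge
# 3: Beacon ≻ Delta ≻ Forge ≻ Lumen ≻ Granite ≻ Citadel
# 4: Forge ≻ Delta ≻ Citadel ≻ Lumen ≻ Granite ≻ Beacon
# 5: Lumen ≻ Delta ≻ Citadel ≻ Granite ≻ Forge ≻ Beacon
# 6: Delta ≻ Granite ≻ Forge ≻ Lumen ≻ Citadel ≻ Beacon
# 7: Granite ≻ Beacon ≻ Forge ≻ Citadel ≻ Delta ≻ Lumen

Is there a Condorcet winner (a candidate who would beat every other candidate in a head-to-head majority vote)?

Head-to-head results (7 voters total):
Citadel vs Delta: Delta wins 6–1.
Citadel vs Forge: Forge wins 5–2.
Citadel vs Granite: Citadel wins 4–3.
Citadel vs Lumen: Lumen wins 4–3.
Citadel vs Beacon: Citadel wins 4–3.
Delta vs Forge: Delta wins 5–2.
Delta vs Granite: Delta wins 6–1.
Delta vs Lumen: Delta wins 6–1.
Delta vs Beacon: Delta wins 4–3.
Forge vs Granite: Granite wins 4–3.
Forge vs Lumen: Forge wins 4–3.
Forge vs Beacon: Beacon wins 4–3.
Granite vs Lumen: Lumen wins 5–2.
Granite vs Beacon: Granite wins 4–3.
Lumen vs Beacon: Lumen wins 4–3.
Delta beats each rival — Citadel (6–1), Forge (5–2), Granite (6–1), Lumen (6–1), Beacon (4–3) — so Delta is the Condorcet winner.

Yes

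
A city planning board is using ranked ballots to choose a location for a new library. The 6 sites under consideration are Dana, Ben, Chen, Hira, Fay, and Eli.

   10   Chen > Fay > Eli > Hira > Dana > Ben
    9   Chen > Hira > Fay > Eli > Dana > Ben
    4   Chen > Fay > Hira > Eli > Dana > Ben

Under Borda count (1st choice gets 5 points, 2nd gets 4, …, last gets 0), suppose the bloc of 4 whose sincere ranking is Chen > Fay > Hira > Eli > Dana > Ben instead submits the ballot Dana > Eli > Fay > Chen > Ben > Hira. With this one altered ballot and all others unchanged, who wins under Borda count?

Chen

Borda totals with the altered ballot: Dana 39, Ben 4, Chen 103, Hira 56, Fay 79, Eli 64.
The winner is unchanged: still Chen.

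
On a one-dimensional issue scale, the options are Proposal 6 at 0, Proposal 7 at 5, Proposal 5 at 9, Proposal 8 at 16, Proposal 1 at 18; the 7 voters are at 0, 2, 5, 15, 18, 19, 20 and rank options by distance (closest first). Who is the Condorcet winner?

With single-peaked preferences on a line, the Condorcet winner is the candidate closest to the median voter.
The median voter (position 15) is closest to Proposal 8 at 16.
Check: Proposal 8 vs Proposal 1 — voters closer to Proposal 8: 4 of 7.

Proposal 8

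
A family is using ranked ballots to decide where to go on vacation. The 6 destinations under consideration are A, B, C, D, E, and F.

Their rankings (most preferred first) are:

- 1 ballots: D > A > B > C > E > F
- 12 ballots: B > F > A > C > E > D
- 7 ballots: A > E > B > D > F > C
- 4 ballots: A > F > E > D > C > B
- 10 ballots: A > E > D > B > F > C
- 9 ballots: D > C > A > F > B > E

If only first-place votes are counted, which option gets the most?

First-place vote totals:
  A: 21
  B: 12
  C: 0
  D: 10
  E: 0
  F: 0
A has the most first-place votes.

A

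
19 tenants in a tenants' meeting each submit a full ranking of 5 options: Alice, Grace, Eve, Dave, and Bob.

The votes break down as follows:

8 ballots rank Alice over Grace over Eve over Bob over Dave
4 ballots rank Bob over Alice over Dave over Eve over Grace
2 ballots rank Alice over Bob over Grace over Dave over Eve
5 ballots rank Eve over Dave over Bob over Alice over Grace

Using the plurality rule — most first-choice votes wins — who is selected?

First-place vote totals:
  Alice: 10
  Grace: 0
  Eve: 5
  Dave: 0
  Bob: 4
Alice has the most first-place votes.

Alice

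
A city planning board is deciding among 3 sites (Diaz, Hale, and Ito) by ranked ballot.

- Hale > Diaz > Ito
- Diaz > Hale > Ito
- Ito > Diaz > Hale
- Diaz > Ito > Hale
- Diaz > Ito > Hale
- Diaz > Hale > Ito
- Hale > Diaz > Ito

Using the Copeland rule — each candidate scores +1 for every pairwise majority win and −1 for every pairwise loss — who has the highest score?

Pairwise results:
  Diaz vs Hale: Diaz wins 5–2.
  Diaz vs Ito: Diaz wins 6–1.
  Hale vs Ito: Hale wins 4–3.
Copeland scores (wins − losses):
  Diaz: 2 − 0 = 2
  Hale: 1 − 1 = 0
  Ito: 0 − 2 = -2
Diaz has the best Copeland score.

Diaz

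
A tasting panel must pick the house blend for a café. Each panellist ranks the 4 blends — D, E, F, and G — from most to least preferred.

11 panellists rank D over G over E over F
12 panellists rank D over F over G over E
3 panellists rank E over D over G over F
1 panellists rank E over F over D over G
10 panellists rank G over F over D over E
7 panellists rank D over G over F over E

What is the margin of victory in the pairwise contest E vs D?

36

Ballots ranking E above D: 3+1 = 4.
Ballots ranking D above E: 11+12+10+7 = 40.
D wins 40–4, a margin of 36.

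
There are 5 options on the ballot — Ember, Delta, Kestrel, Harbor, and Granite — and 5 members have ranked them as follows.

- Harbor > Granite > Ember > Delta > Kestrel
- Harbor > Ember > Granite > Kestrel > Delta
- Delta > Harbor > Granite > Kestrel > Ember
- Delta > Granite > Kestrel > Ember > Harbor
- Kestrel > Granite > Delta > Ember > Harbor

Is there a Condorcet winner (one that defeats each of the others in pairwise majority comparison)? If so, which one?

Head-to-head results (5 voters total):
Ember vs Delta: Delta wins 3–2.
Ember vs Kestrel: Kestrel wins 3–2.
Ember vs Harbor: Harbor wins 3–2.
Ember vs Granite: Granite wins 4–1.
Delta vs Kestrel: Delta wins 3–2.
Delta vs Harbor: Delta wins 3–2.
Delta vs Granite: Granite wins 3–2.
Kestrel vs Harbor: Harbor wins 3–2.
Kestrel vs Granite: Granite wins 4–1.
Harbor vs Granite: Harbor wins 3–2.
No candidate beats all others: Delta beats Harbor beats Granite beats Delta, a majority cycle.

None — there is no Condorcet winner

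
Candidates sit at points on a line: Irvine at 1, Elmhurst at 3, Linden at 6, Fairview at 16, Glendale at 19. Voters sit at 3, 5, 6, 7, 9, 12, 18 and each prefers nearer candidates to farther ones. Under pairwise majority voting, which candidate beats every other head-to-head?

Linden

With single-peaked preferences on a line, the Condorcet winner is the candidate closest to the median voter.
The median voter (position 7) is closest to Linden at 6.
Check: Linden vs Irvine — voters closer to Linden: 6 of 7.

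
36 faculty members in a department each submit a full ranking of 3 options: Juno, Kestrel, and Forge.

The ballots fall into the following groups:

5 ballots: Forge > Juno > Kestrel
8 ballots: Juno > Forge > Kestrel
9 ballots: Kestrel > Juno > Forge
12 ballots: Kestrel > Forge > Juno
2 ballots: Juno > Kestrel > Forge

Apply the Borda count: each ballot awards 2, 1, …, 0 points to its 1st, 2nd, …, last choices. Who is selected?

Kestrel

Borda scores:
  Juno: 5·1 + 8·2 + 9·1 + 12·0 + 2·2 = 34
  Kestrel: 5·0 + 8·0 + 9·2 + 12·2 + 2·1 = 44
  Forge: 5·2 + 8·1 + 9·0 + 12·1 + 2·0 = 30
Kestrel has the highest total.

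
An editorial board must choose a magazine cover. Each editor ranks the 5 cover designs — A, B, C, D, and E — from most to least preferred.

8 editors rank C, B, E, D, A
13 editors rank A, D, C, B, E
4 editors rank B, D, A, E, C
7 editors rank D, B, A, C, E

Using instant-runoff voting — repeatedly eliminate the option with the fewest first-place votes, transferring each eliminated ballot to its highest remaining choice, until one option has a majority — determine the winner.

Round 1: A 13, C 8, D 7, B 4, E 0. E has the fewest and is eliminated.
Round 2: A 13, C 8, D 7, B 4. B has the fewest and is eliminated.
Round 3: A 13, D 11, C 8. C has the fewest and is eliminated.
Round 4: D 19, A 13. D has a majority.

D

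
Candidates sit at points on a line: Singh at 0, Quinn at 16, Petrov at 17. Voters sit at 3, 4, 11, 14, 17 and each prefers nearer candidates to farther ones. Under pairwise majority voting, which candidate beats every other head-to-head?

With single-peaked preferences on a line, the Condorcet winner is the candidate closest to the median voter.
The median voter (position 11) is closest to Quinn at 16.
Check: Quinn vs Petrov — voters closer to Quinn: 4 of 5.

Quinn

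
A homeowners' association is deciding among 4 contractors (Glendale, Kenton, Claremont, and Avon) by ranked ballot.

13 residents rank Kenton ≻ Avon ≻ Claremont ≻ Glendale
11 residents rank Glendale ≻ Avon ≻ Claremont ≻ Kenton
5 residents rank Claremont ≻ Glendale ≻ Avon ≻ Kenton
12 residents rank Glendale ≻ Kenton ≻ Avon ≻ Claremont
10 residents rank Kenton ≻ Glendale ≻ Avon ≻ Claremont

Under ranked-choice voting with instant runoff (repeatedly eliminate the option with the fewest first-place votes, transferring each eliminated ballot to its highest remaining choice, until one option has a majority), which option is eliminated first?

Avon

Round 1: Glendale 23, Kenton 23, Claremont 5, Avon 0. Avon has the fewest and is eliminated.
Round 2: Glendale 23, Kenton 23, Claremont 5. Claremont has the fewest and is eliminated.
Round 3: Glendale 28, Kenton 23. Glendale has a majority.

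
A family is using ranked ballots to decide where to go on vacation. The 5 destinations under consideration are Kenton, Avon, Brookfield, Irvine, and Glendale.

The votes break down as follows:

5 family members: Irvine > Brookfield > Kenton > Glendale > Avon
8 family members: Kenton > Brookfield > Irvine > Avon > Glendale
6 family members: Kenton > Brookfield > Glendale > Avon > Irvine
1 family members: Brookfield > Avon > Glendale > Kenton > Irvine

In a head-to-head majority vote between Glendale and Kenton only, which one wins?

Kenton

Ballots ranking Glendale above Kenton: 1.
Ballots ranking Kenton above Glendale: 5+8+6 = 19.
Kenton wins the head-to-head, 19–1.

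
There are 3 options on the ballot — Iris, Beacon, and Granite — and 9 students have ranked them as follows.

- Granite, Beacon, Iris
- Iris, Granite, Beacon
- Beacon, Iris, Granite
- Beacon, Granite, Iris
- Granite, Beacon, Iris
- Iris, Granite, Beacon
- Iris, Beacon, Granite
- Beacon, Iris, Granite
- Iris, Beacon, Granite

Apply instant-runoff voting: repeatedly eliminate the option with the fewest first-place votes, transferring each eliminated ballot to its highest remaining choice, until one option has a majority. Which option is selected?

Beacon

Round 1: Iris 4, Beacon 3, Granite 2. Granite has the fewest and is eliminated.
Round 2: Beacon 5, Iris 4. Beacon has a majority.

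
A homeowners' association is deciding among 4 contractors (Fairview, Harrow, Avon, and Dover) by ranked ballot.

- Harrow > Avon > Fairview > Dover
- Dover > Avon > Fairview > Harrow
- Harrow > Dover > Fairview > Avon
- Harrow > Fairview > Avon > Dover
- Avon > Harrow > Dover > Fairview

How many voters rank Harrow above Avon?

3

Ballots ranking Harrow above Avon: 3.
Ballots ranking Avon above Harrow: 2.
So 3 of 5 voters prefer Harrow to Avon.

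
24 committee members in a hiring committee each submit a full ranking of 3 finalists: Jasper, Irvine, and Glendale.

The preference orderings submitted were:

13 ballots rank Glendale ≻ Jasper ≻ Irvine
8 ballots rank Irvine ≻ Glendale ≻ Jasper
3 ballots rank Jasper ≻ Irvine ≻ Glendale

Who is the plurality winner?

Glendale

First-place vote totals:
  Jasper: 3
  Irvine: 8
  Glendale: 13
Glendale has the most first-place votes.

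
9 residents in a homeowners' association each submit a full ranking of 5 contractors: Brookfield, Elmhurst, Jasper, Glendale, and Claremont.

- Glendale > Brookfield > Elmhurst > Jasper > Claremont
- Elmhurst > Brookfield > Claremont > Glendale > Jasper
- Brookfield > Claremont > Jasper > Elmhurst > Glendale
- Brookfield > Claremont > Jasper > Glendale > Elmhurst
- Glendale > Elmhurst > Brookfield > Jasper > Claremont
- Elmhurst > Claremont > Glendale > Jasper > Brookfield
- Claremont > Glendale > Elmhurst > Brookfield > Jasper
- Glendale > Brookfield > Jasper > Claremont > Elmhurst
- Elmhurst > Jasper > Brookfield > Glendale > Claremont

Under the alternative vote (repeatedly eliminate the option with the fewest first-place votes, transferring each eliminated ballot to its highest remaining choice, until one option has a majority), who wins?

Round 1: Elmhurst 3, Glendale 3, Brookfield 2, Claremont 1, Jasper 0. Jasper has the fewest and is eliminated.
Round 2: Elmhurst 3, Glendale 3, Brookfield 2, Claremont 1. Claremont has the fewest and is eliminated.
Round 3: Glendale 4, Elmhurst 3, Brookfield 2. Brookfield has the fewest and is eliminated.
Round 4: Glendale 5, Elmhurst 4. Glendale has a majority.

Glendale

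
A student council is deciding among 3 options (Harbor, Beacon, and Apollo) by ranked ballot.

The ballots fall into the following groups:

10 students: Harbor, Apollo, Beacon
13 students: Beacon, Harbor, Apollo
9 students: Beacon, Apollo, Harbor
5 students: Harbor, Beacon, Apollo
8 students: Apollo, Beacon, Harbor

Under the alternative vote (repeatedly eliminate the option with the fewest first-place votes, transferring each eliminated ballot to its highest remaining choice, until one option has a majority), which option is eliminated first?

Apollo

Round 1: Beacon 22, Harbor 15, Apollo 8. Apollo has the fewest and is eliminated.
Round 2: Beacon 30, Harbor 15. Beacon has a majority.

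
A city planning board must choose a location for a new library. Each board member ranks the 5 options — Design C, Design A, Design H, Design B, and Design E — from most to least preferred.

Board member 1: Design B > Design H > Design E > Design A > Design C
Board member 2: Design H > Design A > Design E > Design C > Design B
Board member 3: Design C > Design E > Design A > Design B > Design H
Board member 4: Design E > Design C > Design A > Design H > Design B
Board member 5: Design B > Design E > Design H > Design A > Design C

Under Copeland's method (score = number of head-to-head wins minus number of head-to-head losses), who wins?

Pairwise results:
  Design C vs Design A: Design A wins 3–2.
  Design C vs Design H: Design H wins 3–2.
  Design C vs Design B: Design C wins 3–2.
  Design C vs Design E: Design E wins 4–1.
  Design A vs Design H: Design H wins 3–2.
  Design A vs Design B: Design A wins 3–2.
  Design A vs Design E: Design E wins 4–1.
  Design H vs Design B: Design B wins 3–2.
  Design H vs Design E: Design E wins 3–2.
  Design B vs Design E: Design E wins 3–2.
Copeland scores (wins − losses):
  Design C: 1 − 3 = -2
  Design A: 2 − 2 = 0
  Design H: 2 − 2 = 0
  Design B: 1 − 3 = -2
  Design E: 4 − 0 = 4
Design E has the best Copeland score.

Design E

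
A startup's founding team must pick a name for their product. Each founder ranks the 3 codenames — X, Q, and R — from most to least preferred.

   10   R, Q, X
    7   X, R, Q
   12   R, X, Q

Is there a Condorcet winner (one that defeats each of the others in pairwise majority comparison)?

Head-to-head results (29 voters total):
X vs Q: X wins 19–10.
X vs R: R wins 22–7.
Q vs R: R wins 29–0.
R beats each rival — X (22–7), Q (29–0) — so R is the Condorcet winner.

Yes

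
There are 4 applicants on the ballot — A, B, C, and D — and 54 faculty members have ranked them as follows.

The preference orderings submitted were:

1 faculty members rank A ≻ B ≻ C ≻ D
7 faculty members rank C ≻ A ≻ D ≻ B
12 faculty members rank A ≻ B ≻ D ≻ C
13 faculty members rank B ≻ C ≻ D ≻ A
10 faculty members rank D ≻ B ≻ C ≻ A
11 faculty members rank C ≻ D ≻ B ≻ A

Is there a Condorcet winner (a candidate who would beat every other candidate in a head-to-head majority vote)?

Head-to-head results (54 voters total):
A vs B: B wins 34–20.
A vs C: C wins 41–13.
A vs D: D wins 34–20.
B vs C: B wins 36–18.
B vs D: D wins 28–26.
C vs D: C wins 32–22.
No candidate beats all others: B beats C beats D beats B, a majority cycle.

No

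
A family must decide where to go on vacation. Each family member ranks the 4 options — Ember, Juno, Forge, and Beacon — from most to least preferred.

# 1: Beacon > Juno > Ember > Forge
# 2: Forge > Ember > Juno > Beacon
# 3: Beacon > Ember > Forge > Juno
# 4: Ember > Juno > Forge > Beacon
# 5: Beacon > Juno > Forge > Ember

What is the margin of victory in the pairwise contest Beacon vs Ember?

Ballots ranking Beacon above Ember: 3.
Ballots ranking Ember above Beacon: 2.
Beacon wins 3–2, a margin of 1.

1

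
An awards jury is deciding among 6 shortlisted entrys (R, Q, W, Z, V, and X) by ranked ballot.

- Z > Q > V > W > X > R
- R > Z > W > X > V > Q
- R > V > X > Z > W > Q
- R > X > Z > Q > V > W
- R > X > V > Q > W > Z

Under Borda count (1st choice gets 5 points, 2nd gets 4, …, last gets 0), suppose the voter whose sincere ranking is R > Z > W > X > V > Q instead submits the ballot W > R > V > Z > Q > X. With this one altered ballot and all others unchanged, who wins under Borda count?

R

Borda totals with the altered ballot: R 19, Q 9, W 9, Z 12, V 14, X 12.
The winner is unchanged: still R.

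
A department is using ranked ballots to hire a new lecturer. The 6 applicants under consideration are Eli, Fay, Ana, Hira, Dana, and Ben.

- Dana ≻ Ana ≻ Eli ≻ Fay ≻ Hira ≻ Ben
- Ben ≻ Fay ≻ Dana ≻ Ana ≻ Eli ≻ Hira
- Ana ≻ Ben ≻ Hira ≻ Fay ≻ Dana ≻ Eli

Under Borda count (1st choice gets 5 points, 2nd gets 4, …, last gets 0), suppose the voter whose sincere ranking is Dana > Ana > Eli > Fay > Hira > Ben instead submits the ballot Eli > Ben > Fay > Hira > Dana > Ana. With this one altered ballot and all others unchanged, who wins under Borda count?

Ben

Borda totals with the altered ballot: Eli 6, Fay 9, Ana 7, Hira 5, Dana 5, Ben 13.
The switch changes the winner from Ana to Ben.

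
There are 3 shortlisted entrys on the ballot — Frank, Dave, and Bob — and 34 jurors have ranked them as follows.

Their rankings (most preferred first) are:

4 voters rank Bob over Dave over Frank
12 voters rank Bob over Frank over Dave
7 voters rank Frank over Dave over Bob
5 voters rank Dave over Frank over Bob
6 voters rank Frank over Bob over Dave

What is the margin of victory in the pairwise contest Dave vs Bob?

10

Ballots ranking Dave above Bob: 7+5 = 12.
Ballots ranking Bob above Dave: 4+12+6 = 22.
Bob wins 22–12, a margin of 10.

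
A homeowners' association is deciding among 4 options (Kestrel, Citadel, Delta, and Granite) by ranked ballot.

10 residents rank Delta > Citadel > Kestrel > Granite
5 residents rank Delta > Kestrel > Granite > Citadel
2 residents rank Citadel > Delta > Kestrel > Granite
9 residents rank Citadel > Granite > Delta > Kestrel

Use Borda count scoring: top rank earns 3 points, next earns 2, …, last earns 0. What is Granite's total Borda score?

Borda scores:
  Kestrel: 10·1 + 5·2 + 2·1 + 9·0 = 22
  Citadel: 10·2 + 5·0 + 2·3 + 9·3 = 53
  Delta: 10·3 + 5·3 + 2·2 + 9·1 = 58
  Granite: 10·0 + 5·1 + 2·0 + 9·2 = 23

23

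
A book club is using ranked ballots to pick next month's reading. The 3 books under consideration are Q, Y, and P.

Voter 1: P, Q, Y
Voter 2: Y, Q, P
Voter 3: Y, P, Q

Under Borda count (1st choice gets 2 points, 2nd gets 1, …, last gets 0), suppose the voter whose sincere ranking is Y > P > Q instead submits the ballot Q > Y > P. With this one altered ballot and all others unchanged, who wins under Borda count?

Borda totals with the altered ballot: Q 4, Y 3, P 2.
The switch changes the winner from Y to Q.

Q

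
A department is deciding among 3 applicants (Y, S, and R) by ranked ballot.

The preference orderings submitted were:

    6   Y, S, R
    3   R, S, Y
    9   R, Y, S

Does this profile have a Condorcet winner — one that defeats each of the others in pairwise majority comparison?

Yes

Head-to-head results (18 voters total):
Y vs S: Y wins 15–3.
Y vs R: R wins 12–6.
S vs R: R wins 12–6.
R beats each rival — Y (12–6), S (12–6) — so R is the Condorcet winner.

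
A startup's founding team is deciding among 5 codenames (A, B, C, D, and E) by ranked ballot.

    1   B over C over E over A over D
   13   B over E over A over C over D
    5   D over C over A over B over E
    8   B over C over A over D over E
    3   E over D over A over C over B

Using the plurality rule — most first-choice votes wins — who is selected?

First-place vote totals:
  A: 0
  B: 22
  C: 0
  D: 5
  E: 3
B has the most first-place votes.

B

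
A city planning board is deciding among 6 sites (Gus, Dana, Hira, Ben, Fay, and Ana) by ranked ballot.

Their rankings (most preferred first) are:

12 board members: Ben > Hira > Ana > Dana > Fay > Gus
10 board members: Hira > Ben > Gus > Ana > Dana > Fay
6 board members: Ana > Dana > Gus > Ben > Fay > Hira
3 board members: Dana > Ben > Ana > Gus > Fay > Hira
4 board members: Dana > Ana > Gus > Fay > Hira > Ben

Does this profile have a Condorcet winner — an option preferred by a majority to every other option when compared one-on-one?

Head-to-head results (35 voters total):
Gus vs Dana: Dana wins 25–10.
Gus vs Hira: Hira wins 22–13.
Gus vs Ben: Ben wins 25–10.
Gus vs Fay: Gus wins 23–12.
Gus vs Ana: Ana wins 25–10.
Dana vs Hira: Hira wins 22–13.
Dana vs Ben: Ben wins 22–13.
Dana vs Fay: Dana wins 35–0.
Dana vs Ana: Ana wins 28–7.
Hira vs Ben: Ben wins 21–14.
Hira vs Fay: Hira wins 22–13.
Hira vs Ana: Hira wins 22–13.
Ben vs Fay: Ben wins 31–4.
Ben vs Ana: Ben wins 25–10.
Fay vs Ana: Ana wins 35–0.
Ben beats each rival — Gus (25–10), Dana (22–13), Hira (21–14), Fay (31–4), Ana (25–10) — so Ben is the Condorcet winner.

Yes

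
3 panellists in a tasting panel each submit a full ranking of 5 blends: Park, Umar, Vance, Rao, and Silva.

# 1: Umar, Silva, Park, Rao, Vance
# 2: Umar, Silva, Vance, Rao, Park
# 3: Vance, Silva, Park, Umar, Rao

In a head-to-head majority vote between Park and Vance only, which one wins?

Vance

Ballots ranking Park above Vance: 1.
Ballots ranking Vance above Park: 2.
Vance wins the head-to-head, 2–1.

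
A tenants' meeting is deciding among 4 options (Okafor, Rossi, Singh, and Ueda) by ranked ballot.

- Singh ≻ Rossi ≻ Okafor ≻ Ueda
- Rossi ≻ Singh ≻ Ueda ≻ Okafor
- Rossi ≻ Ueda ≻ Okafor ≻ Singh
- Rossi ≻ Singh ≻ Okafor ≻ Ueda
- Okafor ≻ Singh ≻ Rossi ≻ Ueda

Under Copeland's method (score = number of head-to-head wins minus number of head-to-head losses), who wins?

Pairwise results:
  Okafor vs Rossi: Rossi wins 4–1.
  Okafor vs Singh: Singh wins 3–2.
  Okafor vs Ueda: Okafor wins 3–2.
  Rossi vs Singh: Rossi wins 3–2.
  Rossi vs Ueda: Rossi wins 5–0.
  Singh vs Ueda: Singh wins 4–1.
Copeland scores (wins − losses):
  Okafor: 1 − 2 = -1
  Rossi: 3 − 0 = 3
  Singh: 2 − 1 = 1
  Ueda: 0 − 3 = -3
Rossi has the best Copeland score.

Rossi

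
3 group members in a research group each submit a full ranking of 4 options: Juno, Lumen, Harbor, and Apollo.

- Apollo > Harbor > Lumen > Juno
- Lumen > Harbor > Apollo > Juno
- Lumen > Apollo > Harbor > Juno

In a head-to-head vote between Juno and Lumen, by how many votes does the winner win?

Ballots ranking Juno above Lumen: 0.
Ballots ranking Lumen above Juno: 3.
Lumen wins 3–0, a margin of 3.

3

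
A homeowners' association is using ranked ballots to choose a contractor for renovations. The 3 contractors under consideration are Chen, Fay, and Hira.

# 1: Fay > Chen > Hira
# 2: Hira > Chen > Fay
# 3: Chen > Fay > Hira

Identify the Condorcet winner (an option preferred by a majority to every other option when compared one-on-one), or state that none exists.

Chen

Head-to-head results (3 voters total):
Chen vs Fay: Chen wins 2–1.
Chen vs Hira: Chen wins 2–1.
Fay vs Hira: Fay wins 2–1.
Chen beats each rival — Fay (2–1), Hira (2–1) — so Chen is the Condorcet winner.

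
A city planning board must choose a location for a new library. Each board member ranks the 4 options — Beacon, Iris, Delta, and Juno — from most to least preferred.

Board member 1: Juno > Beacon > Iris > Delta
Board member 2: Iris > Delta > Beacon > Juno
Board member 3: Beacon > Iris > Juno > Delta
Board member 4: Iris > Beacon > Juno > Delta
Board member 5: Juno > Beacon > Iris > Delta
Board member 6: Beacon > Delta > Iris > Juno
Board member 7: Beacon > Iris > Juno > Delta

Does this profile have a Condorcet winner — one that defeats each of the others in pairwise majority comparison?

Yes

Head-to-head results (7 voters total):
Beacon vs Iris: Beacon wins 5–2.
Beacon vs Delta: Beacon wins 6–1.
Beacon vs Juno: Beacon wins 5–2.
Iris vs Delta: Iris wins 6–1.
Iris vs Juno: Iris wins 5–2.
Delta vs Juno: Juno wins 5–2.
Beacon beats each rival — Iris (5–2), Delta (6–1), Juno (5–2) — so Beacon is the Condorcet winner.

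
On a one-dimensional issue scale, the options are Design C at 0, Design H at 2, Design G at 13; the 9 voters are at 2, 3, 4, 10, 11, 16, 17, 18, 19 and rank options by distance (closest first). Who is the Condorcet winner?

With single-peaked preferences on a line, the Condorcet winner is the candidate closest to the median voter.
The median voter (position 11) is closest to Design G at 13.
Check: Design G vs Design C — voters closer to Design G: 6 of 9.

Design G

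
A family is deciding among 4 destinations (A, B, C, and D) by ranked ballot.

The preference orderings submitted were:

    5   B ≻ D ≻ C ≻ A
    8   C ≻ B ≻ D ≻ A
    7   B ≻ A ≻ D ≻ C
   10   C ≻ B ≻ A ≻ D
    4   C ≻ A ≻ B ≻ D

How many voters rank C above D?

22

Ballots ranking C above D: 8+10+4 = 22.
Ballots ranking D above C: 5+7 = 12.
So 22 of 34 voters prefer C to D.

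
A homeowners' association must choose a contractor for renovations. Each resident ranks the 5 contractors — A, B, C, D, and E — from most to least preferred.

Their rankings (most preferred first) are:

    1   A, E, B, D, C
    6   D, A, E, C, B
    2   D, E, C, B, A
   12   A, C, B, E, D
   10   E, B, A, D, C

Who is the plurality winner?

First-place vote totals:
  A: 13
  B: 0
  C: 0
  D: 8
  E: 10
A has the most first-place votes.

A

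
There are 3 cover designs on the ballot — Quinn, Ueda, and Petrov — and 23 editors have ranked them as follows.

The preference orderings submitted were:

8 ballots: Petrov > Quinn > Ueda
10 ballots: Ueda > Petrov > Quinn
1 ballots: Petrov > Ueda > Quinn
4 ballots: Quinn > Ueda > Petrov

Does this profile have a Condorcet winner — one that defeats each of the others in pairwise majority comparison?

No

Head-to-head results (23 voters total):
Quinn vs Ueda: Quinn wins 12–11.
Quinn vs Petrov: Petrov wins 19–4.
Ueda vs Petrov: Ueda wins 14–9.
No candidate beats all others: Quinn beats Ueda beats Petrov beats Quinn, a majority cycle.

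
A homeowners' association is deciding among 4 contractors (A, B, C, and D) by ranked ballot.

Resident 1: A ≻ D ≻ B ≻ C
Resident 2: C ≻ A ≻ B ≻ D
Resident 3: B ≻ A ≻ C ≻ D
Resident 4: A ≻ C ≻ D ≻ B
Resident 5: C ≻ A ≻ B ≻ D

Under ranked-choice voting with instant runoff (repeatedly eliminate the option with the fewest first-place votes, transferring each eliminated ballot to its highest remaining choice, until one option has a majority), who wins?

Round 1: A 2, C 2, B 1, D 0. D has the fewest and is eliminated.
Round 2: A 2, C 2, B 1. B has the fewest and is eliminated.
Round 3: A 3, C 2. A has a majority.

A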